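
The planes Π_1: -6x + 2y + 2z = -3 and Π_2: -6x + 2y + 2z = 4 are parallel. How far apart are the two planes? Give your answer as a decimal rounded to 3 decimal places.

Same normal n = (-6, 2, 2) with |n| = √44; distance = |-3 − 4| / |n| = 7/√44 ≈ 1.055.

1.055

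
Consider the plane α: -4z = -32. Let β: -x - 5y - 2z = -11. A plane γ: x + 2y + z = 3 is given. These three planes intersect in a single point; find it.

(-5, 0, 8)

Solving the 3×3 linear system -4z = -32, -x - 5y - 2z = -11, x + 2y + z = 3 (e.g. by elimination or Cramer's rule, determinant = -12) gives (-5, 0, 8).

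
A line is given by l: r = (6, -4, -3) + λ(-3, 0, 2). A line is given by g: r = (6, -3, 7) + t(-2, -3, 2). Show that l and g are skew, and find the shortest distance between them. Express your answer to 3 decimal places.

Common perpendicular direction n = (-3, 0, 2) × (-2, -3, 2) = (6, 2, 9).
With w = (6, -3, 7) − (6, -4, -3) = (0, 1, 10), w · n = 92.
Since n ≠ 0 the lines are not parallel, and w · n = 92 ≠ 0 so they do not intersect; hence they are skew.
Distance = |w · n| / |n| = |92| / √121 ≈ 8.364.

8.364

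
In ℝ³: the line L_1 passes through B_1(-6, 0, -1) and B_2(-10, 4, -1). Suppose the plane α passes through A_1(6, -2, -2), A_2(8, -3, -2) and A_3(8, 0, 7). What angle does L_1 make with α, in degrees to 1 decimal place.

17.6

A direction vector for L_1 is B_2 − B_1 = (-4, 4, 0).
A_1A_2 = (2, -1, 0), A_1A_3 = (2, 2, 9); a normal to α is A_1A_2 × A_1A_3 = (-9, -18, 6).
Using A_1: α has equation -9x - 18y + 6z = -30.
sin θ = |n·v| / (|n||v|) = |-36| / (√441 · √32) = 0.30305.
θ ≈ 17.6°.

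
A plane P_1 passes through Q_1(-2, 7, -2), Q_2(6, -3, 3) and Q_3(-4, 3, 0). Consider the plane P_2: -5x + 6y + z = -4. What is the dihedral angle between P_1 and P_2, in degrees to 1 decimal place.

Q_1Q_2 = (8, -10, 5), Q_1Q_3 = (-2, -4, 2); a normal to P_1 is Q_1Q_2 × Q_1Q_3 = (0, -26, -52).
Using Q_1: P_1 has equation -26y - 52z = -78.
cos θ = |n₁·n₂| / (|n₁||n₂|) = |-208| / (√3380 · √62).
θ = arccos(0.45437) ≈ 63.0°.

63.0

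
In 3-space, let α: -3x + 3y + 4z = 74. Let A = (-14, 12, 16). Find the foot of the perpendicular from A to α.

(-8, 6, 8)

Foot = A − λn with λ = (n·A − d)/|n|² = (142 − 74)/34 = 2.
Foot = (-14, 12, 16) − 2·(-3, 3, 4) = (-8, 6, 8).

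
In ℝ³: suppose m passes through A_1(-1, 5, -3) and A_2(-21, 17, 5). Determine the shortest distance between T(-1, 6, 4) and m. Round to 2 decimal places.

A direction vector for m is A_2 − A_1 = (-20, 12, 8).
Taking (-1, 5, -3) on m with direction v = (-20, 12, 8): w = T − (-1, 5, -3) = (0, 1, 7), and w × v = (-76, -140, 20).
Distance = |w × v| / |v| = √25776 / √608 ≈ 6.51.

6.51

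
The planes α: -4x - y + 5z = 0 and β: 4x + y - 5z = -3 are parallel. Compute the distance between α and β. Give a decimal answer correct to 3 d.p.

Rescale β by 1/(-1): -4x - y + 5z = 3. Then distance = |0 − 3| / √42 ≈ 0.463.

0.463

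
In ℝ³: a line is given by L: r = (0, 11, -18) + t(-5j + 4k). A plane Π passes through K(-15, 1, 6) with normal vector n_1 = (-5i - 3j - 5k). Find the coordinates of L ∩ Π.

Π: n_1·r = n_1·K gives -5x - 3y - 5z = 42.
Substitute r = (0, 11, -18) + t(0, -5, 4) into the plane: 57 + (-5)t = 42, so t = 3.
Intersection: (0, 11, -18) + 3·(0, -5, 4) = (0, -4, -6).

(0, -4, -6)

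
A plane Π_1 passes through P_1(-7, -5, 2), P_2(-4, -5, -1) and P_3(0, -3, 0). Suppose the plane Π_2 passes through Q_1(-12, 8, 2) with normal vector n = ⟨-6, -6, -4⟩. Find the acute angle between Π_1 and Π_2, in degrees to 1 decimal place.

P_1P_2 = (3, 0, -3), P_1P_3 = (7, 2, -2); a normal to Π_1 is P_1P_2 × P_1P_3 = (6, -15, 6).
Using P_1: Π_1 has equation 6x - 15y + 6z = 45.
Π_2: n·r = n·Q_1 gives -6x - 6y - 4z = 16.
cos θ = |n₁·n₂| / (|n₁||n₂|) = |30| / (√297 · √88).
θ = arccos(0.18557) ≈ 79.3°.

79.3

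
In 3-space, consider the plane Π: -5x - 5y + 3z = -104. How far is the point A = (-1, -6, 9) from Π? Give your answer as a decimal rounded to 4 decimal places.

n·A − d = (-5)·(-1) + (-5)·(-6) + (3)·(9) − (-104) = 166; |n| = √59.
Distance = |166| / √59 = 166/√59 ≈ 21.6114.

21.6114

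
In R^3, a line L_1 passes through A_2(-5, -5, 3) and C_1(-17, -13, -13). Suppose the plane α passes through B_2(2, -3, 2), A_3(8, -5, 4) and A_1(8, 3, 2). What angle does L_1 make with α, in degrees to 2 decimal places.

A direction vector for L_1 is C_1 − A_2 = (-12, -8, -16).
B_2A_3 = (6, -2, 2), B_2A_1 = (6, 6, 0); a normal to α is B_2A_3 × B_2A_1 = (-12, 12, 48).
Using B_2: α has equation -12x + 12y + 48z = 36.
sin θ = |n·v| / (|n||v|) = |-720| / (√2592 · √464) = 0.65653.
θ ≈ 41.04°.

41.04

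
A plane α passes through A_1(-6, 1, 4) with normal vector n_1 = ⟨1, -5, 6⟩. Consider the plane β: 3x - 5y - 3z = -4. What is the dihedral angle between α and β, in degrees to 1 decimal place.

α: n_1·r = n_1·A_1 gives x - 5y + 6z = 13.
cos θ = |n₁·n₂| / (|n₁||n₂|) = |10| / (√62 · √43).
θ = arccos(0.19367) ≈ 78.8°.

78.8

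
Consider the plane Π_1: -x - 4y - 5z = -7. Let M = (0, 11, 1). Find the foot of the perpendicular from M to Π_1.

(-1, 7, -4)

Foot = M − λn with λ = (n·M − d)/|n|² = (-49 − (-7))/42 = -1.
Foot = (0, 11, 1) − (-1)·(-1, -4, -5) = (-1, 7, -4).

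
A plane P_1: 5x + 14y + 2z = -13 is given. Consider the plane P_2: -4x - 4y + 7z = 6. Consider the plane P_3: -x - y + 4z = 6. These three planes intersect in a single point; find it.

Solving the 3×3 linear system 5x + 14y + 2z = -13, -4x - 4y + 7z = 6, -x - y + 4z = 6 (e.g. by elimination or Cramer's rule, determinant = 81) gives (5, -3, 2).

(5, -3, 2)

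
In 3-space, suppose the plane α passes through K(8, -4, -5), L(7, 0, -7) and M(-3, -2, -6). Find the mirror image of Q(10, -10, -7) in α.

KL = (-1, 4, -2), KM = (-11, 2, -1); a normal to α is KL × KM = (0, 21, 42).
Using K: α has equation 21y + 42z = -294.
λ = (n·Q − d)/|n|² = (-504 − (-294))/2205 = -2/21.
Reflection = Q − 2λn = (10, -10, -7) − (-4/21)·(0, 21, 42) = (10, -6, 1).

(10, -6, 1)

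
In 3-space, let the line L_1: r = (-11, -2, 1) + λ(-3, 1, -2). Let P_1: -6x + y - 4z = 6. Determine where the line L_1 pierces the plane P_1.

(-5, -4, 5)

Substitute r = (-11, -2, 1) + t(-3, 1, -2) into the plane: 60 + 27t = 6, so t = -2.
Intersection: (-11, -2, 1) + (-2)·(-3, 1, -2) = (-5, -4, 5).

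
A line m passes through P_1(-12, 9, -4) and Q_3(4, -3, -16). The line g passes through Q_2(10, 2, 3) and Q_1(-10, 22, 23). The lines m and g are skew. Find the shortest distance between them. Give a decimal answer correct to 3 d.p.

9.899

A direction vector for m is Q_3 − P_1 = (16, -12, -12).
A direction vector for g is Q_1 − Q_2 = (-20, 20, 20).
Common perpendicular direction n = (16, -12, -12) × (-20, 20, 20) = (0, -80, 80).
With w = (10, 2, 3) − (-12, 9, -4) = (22, -7, 7), w · n = 1120.
Distance = |w · n| / |n| = |1120| / √12800 ≈ 9.899.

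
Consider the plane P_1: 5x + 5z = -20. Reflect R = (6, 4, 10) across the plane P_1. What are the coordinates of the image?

λ = (n·R − d)/|n|² = (80 − (-20))/50 = 2.
Reflection = R − 2λn = (6, 4, 10) − 4·(5, 0, 5) = (-14, 4, -10).

(-14, 4, -10)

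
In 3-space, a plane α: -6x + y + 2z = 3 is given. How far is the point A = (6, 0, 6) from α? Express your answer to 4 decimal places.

n·A − d = (-6)·(6) + (1)·(0) + (2)·(6) − 3 = -27; |n| = √41.
Distance = |-27| / √41 = 27/√41 ≈ 4.2167.

4.2167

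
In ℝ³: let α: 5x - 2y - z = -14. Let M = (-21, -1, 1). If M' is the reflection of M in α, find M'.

(9, -13, -5)

λ = (n·M − d)/|n|² = (-104 − (-14))/30 = -3.
Reflection = M − 2λn = (-21, -1, 1) − (-6)·(5, -2, -1) = (9, -13, -5).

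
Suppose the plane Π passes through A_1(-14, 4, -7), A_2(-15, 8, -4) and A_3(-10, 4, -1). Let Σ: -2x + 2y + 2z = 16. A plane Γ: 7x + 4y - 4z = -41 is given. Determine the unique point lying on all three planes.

A_1A_2 = (-1, 4, 3), A_1A_3 = (4, 0, 6); a normal to Π is A_1A_2 × A_1A_3 = (24, 18, -16).
Using A_1: Π has equation 24x + 18y - 16z = -152.
Solving the 3×3 linear system 24x + 18y - 16z = -152, -2x + 2y + 2z = 16, 7x + 4y - 4z = -41 (e.g. by elimination or Cramer's rule, determinant = 76) gives (-3, 0, 5).

(-3, 0, 5)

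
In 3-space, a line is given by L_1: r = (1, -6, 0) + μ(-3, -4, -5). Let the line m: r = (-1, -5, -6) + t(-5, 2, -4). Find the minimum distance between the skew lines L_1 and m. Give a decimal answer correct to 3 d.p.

Common perpendicular direction n = (-3, -4, -5) × (-5, 2, -4) = (26, 13, -26).
With w = (-1, -5, -6) − (1, -6, 0) = (-2, 1, -6), w · n = 117.
Distance = |w · n| / |n| = |117| / √1521 ≈ 3.000.

3.000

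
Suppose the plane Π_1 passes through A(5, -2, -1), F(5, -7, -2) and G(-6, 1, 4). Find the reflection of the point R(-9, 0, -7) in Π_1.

AF = (0, -5, -1), AG = (-11, 3, 5); a normal to Π_1 is AF × AG = (-22, 11, -55).
Using A: Π_1 has equation -22x + 11y - 55z = -77.
λ = (n·R − d)/|n|² = (583 − (-77))/3630 = 2/11.
Reflection = R − 2λn = (-9, 0, -7) − (4/11)·(-22, 11, -55) = (-1, -4, 13).

(-1, -4, 13)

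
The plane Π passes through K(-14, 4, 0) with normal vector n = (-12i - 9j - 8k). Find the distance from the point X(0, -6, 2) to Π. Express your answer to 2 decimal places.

Π: n·r = n·K gives -12x - 9y - 8z = 132.
n·X − d = (-12)·(0) + (-9)·(-6) + (-8)·(2) − 132 = -94; |n| = √289.
Distance = |-94| / √289 = 94/√289 ≈ 5.53.

5.53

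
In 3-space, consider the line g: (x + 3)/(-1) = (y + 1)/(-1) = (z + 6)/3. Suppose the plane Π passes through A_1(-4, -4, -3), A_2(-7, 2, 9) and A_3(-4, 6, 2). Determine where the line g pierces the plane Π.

g has direction (-1, -1, 3) through (-3, -1, -6).
A_1A_2 = (-3, 6, 12), A_1A_3 = (0, 10, 5); a normal to Π is A_1A_2 × A_1A_3 = (-90, 15, -30).
Using A_1: Π has equation -90x + 15y - 30z = 390.
Substitute r = (-3, -1, -6) + t(-1, -1, 3) into the plane: 435 + (-15)t = 390, so t = 3.
Intersection: (-3, -1, -6) + 3·(-1, -1, 3) = (-6, -4, 3).

(-6, -4, 3)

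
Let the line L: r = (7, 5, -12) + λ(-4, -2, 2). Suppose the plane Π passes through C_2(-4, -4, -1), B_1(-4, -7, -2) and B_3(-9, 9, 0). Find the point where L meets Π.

C_2B_1 = (0, -3, -1), C_2B_3 = (-5, 13, 1); a normal to Π is C_2B_1 × C_2B_3 = (10, 5, -15).
Using C_2: Π has equation 10x + 5y - 15z = -45.
Substitute r = (7, 5, -12) + t(-4, -2, 2) into the plane: 275 + (-80)t = -45, so t = 4.
Intersection: (7, 5, -12) + 4·(-4, -2, 2) = (-9, -3, -4).

(-9, -3, -4)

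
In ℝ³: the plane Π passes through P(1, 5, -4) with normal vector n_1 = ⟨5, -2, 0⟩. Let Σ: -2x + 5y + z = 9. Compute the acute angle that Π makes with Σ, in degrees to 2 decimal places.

Π: n_1·r = n_1·P gives 5x - 2y = -5.
cos θ = |n₁·n₂| / (|n₁||n₂|) = |-20| / (√29 · √30).
θ = arccos(0.67806) ≈ 47.31°.

47.31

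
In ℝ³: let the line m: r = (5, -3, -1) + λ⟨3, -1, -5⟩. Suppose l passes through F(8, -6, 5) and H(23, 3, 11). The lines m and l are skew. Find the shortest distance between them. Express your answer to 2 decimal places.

5.93

A direction vector for l is H − F = (15, 9, 6).
Common perpendicular direction n = (3, -1, -5) × (15, 9, 6) = (39, -93, 42).
With w = (8, -6, 5) − (5, -3, -1) = (3, -3, 6), w · n = 648.
Distance = |w · n| / |n| = |648| / √11934 ≈ 5.93.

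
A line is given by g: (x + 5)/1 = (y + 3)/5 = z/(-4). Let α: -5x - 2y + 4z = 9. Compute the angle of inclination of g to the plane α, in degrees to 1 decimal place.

45.5

g has direction (1, 5, -4) through (-5, -3, 0).
sin θ = |n·v| / (|n||v|) = |-31| / (√45 · √42) = 0.71307.
θ ≈ 45.5°.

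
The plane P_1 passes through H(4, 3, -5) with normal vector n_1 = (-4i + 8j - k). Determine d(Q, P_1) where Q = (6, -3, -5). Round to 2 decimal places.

6.22

P_1: n_1·r = n_1·H gives -4x + 8y - z = 13.
n·Q − d = (-4)·(6) + (8)·(-3) + (-1)·(-5) − 13 = -56; |n| = √81.
Distance = |-56| / √81 = 56/√81 ≈ 6.22.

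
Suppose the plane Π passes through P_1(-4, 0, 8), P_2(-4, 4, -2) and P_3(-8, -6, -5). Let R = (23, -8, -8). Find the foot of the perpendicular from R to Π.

(-5, 2, -4)

P_1P_2 = (0, 4, -10), P_1P_3 = (-4, -6, -13); a normal to Π is P_1P_2 × P_1P_3 = (-112, 40, 16).
Using P_1: Π has equation -112x + 40y + 16z = 576.
Foot = R − λn with λ = (n·R − d)/|n|² = (-3024 − 576)/14400 = -1/4.
Foot = (23, -8, -8) − (-1/4)·(-112, 40, 16) = (-5, 2, -4).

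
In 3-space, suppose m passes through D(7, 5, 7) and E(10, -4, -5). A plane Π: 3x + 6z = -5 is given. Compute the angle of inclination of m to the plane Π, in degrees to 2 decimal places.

37.87

A direction vector for m is E − D = (3, -9, -12).
sin θ = |n·v| / (|n||v|) = |-63| / (√45 · √234) = 0.61394.
θ ≈ 37.87°.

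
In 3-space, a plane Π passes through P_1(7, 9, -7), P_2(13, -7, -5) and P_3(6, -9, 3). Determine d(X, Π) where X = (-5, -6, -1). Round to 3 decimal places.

9.000

P_1P_2 = (6, -16, 2), P_1P_3 = (-1, -18, 10); a normal to Π is P_1P_2 × P_1P_3 = (-124, -62, -124).
Using P_1: Π has equation -124x - 62y - 124z = -558.
n·X − d = (-124)·(-5) + (-62)·(-6) + (-124)·(-1) − (-558) = 1674; |n| = √34596.
Distance = |1674| / √34596 = 1674/√34596 ≈ 9.000.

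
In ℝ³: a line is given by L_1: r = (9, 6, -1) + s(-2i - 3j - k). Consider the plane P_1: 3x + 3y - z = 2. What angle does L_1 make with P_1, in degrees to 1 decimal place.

sin θ = |n·v| / (|n||v|) = |-14| / (√19 · √14) = 0.85840.
θ ≈ 59.1°.

59.1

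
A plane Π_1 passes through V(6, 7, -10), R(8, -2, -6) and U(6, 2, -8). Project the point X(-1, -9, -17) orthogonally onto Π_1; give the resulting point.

(-3, -5, -7)

VR = (2, -9, 4), VU = (0, -5, 2); a normal to Π_1 is VR × VU = (2, -4, -10).
Using V: Π_1 has equation 2x - 4y - 10z = 84.
Foot = X − λn with λ = (n·X − d)/|n|² = (204 − 84)/120 = 1.
Foot = (-1, -9, -17) − 1·(2, -4, -10) = (-3, -5, -7).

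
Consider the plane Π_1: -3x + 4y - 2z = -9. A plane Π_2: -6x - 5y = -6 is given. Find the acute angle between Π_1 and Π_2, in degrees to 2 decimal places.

87.27

cos θ = |n₁·n₂| / (|n₁||n₂|) = |-2| / (√29 · √61).
θ = arccos(0.04755) ≈ 87.27°.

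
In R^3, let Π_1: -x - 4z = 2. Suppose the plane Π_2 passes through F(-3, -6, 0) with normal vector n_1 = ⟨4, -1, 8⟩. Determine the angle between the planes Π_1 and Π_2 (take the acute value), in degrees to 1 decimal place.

14.0

Π_2: n_1·r = n_1·F gives 4x - y + 8z = -6.
cos θ = |n₁·n₂| / (|n₁||n₂|) = |-36| / (√17 · √81).
θ = arccos(0.97014) ≈ 14.0°.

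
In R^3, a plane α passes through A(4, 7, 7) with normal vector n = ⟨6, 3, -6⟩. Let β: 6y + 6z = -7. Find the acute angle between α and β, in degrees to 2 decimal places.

α: n·r = n·A gives 6x + 3y - 6z = 3.
cos θ = |n₁·n₂| / (|n₁||n₂|) = |-18| / (√81 · √72).
θ = arccos(0.23570) ≈ 76.37°.

76.37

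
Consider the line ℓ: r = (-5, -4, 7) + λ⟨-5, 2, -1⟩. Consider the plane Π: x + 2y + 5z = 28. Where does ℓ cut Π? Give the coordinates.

Substitute r = (-5, -4, 7) + t(-5, 2, -1) into the plane: 22 + (-6)t = 28, so t = -1.
Intersection: (-5, -4, 7) + (-1)·(-5, 2, -1) = (0, -6, 8).

(0, -6, 8)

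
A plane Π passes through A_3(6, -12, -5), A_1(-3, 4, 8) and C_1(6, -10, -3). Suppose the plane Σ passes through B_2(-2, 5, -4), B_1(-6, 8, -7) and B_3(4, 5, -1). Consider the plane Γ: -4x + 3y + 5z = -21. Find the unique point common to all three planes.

(6, -4, 3)

A_3A_1 = (-9, 16, 13), A_3C_1 = (0, 2, 2); a normal to Π is A_3A_1 × A_3C_1 = (6, 18, -18).
Using A_3: Π has equation 6x + 18y - 18z = -90.
B_2B_1 = (-4, 3, -3), B_2B_3 = (6, 0, 3); a normal to Σ is B_2B_1 × B_2B_3 = (9, -6, -18).
Using B_2: Σ has equation 9x - 6y - 18z = 24.
Solving the 3×3 linear system 6x + 18y - 18z = -90, 9x - 6y - 18z = 24, -4x + 3y + 5z = -21 (e.g. by elimination or Cramer's rule, determinant = 576) gives (6, -4, 3).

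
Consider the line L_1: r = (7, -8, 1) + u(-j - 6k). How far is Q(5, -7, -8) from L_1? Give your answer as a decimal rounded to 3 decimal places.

Taking (7, -8, 1) on L_1 with direction v = (0, -1, -6): w = Q − (7, -8, 1) = (-2, 1, -9), and w × v = (-15, -12, 2).
Distance = |w × v| / |v| = √373 / √37 ≈ 3.175.

3.175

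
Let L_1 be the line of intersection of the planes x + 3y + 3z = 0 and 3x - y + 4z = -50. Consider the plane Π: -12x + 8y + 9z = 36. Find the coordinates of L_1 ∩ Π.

(-3, 9, -8)

Direction of L_1: (1, 3, 3) × (3, -1, 4) = (15, 5, -10).
A point on L_1: solving the two plane equations with x = 0 gives (0, 10, -10).
Substitute r = (0, 10, -10) + t(15, 5, -10) into the plane: -10 + (-230)t = 36, so t = -1/5.
Intersection: (0, 10, -10) + (-1/5)·(15, 5, -10) = (-3, 9, -8).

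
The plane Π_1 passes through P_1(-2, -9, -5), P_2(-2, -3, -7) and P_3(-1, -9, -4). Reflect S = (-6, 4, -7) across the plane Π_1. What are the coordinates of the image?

(0, 2, -13)

P_1P_2 = (0, 6, -2), P_1P_3 = (1, 0, 1); a normal to Π_1 is P_1P_2 × P_1P_3 = (6, -2, -6).
Using P_1: Π_1 has equation 6x - 2y - 6z = 36.
λ = (n·S − d)/|n|² = (-2 − 36)/76 = -1/2.
Reflection = S − 2λn = (-6, 4, -7) − (-1)·(6, -2, -6) = (0, 2, -13).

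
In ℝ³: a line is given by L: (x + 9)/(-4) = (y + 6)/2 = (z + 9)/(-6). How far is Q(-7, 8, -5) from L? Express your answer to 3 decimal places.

L has direction (-4, 2, -6) through (-9, -6, -9).
Taking (-9, -6, -9) on L with direction v = (-4, 2, -6): w = Q − (-9, -6, -9) = (2, 14, 4), and w × v = (-92, -4, 60).
Distance = |w × v| / |v| = √12080 / √56 ≈ 14.687.

14.687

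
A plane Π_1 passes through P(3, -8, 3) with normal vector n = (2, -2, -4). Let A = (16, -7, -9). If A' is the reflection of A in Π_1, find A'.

(4, 5, 15)

Π_1: n·r = n·P gives 2x - 2y - 4z = 10.
λ = (n·A − d)/|n|² = (82 − 10)/24 = 3.
Reflection = A − 2λn = (16, -7, -9) − 6·(2, -2, -4) = (4, 5, 15).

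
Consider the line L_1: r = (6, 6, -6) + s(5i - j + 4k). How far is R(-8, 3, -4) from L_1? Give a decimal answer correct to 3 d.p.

Taking (6, 6, -6) on L_1 with direction v = (5, -1, 4): w = R − (6, 6, -6) = (-14, -3, 2), and w × v = (-10, 66, 29).
Distance = |w × v| / |v| = √5297 / √42 ≈ 11.230.

11.230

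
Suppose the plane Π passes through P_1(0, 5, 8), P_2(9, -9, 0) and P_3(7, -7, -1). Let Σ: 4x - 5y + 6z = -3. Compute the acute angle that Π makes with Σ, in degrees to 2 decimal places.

79.41

P_1P_2 = (9, -14, -8), P_1P_3 = (7, -12, -9); a normal to Π is P_1P_2 × P_1P_3 = (30, 25, -10).
Using P_1: Π has equation 30x + 25y - 10z = 45.
cos θ = |n₁·n₂| / (|n₁||n₂|) = |-65| / (√1625 · √77).
θ = arccos(0.18376) ≈ 79.41°.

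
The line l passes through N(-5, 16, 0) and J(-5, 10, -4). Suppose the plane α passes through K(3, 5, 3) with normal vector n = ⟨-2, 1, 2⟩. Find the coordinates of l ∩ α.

A direction vector for l is J − N = (0, -6, -4).
α: n·r = n·K gives -2x + y + 2z = 5.
Substitute r = (-5, 16, 0) + t(0, -6, -4) into the plane: 26 + (-14)t = 5, so t = 3/2.
Intersection: (-5, 16, 0) + (3/2)·(0, -6, -4) = (-5, 7, -6).

(-5, 7, -6)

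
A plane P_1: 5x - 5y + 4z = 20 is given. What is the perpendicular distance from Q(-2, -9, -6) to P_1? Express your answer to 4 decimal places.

1.1078

n·Q − d = (5)·(-2) + (-5)·(-9) + (4)·(-6) − 20 = -9; |n| = √66.
Distance = |-9| / √66 = 9/√66 ≈ 1.1078.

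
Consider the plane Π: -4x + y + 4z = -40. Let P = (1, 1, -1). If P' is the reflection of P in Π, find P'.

λ = (n·P − d)/|n|² = (-7 − (-40))/33 = 1.
Reflection = P − 2λn = (1, 1, -1) − 2·(-4, 1, 4) = (9, -1, -9).

(9, -1, -9)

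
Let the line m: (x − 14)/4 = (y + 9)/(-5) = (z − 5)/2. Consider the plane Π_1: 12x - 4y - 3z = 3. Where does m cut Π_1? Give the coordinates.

(2, 6, -1)

m has direction (4, -5, 2) through (14, -9, 5).
Substitute r = (14, -9, 5) + t(4, -5, 2) into the plane: 189 + 62t = 3, so t = -3.
Intersection: (14, -9, 5) + (-3)·(4, -5, 2) = (2, 6, -1).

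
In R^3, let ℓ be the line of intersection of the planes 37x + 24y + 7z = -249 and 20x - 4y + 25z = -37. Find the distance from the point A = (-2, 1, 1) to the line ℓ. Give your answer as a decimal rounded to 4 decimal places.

5.2516

Direction of ℓ: (37, 24, 7) × (20, -4, 25) = (628, -785, -628).
A point on ℓ: solving the two plane equations with x = -2 gives (-2, -7, -1).
Taking (-2, -7, -1) on ℓ with direction v = (628, -785, -628): w = A − (-2, -7, -1) = (0, 8, 2), and w × v = (-3454, 1256, -5024).
Distance = |w × v| / |v| = √38748228 / √1404993 ≈ 5.2516.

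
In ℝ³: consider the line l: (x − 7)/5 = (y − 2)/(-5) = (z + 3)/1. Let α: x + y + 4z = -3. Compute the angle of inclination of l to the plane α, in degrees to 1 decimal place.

7.6

l has direction (5, -5, 1) through (7, 2, -3).
sin θ = |n·v| / (|n||v|) = |4| / (√18 · √51) = 0.13202.
θ ≈ 7.6°.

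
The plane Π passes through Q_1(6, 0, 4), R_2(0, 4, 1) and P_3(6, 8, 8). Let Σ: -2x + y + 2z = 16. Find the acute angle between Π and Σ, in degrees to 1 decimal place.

40.8

Q_1R_2 = (-6, 4, -3), Q_1P_3 = (0, 8, 4); a normal to Π is Q_1R_2 × Q_1P_3 = (40, 24, -48).
Using Q_1: Π has equation 40x + 24y - 48z = 48.
cos θ = |n₁·n₂| / (|n₁||n₂|) = |-152| / (√4480 · √9).
θ = arccos(0.75698) ≈ 40.8°.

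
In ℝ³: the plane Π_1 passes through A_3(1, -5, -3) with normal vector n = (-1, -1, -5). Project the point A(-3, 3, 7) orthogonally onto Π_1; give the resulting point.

Π_1: n·r = n·A_3 gives -x - y - 5z = 19.
Foot = A − λn with λ = (n·A − d)/|n|² = (-35 − 19)/27 = -2.
Foot = (-3, 3, 7) − (-2)·(-1, -1, -5) = (-5, 1, -3).

(-5, 1, -3)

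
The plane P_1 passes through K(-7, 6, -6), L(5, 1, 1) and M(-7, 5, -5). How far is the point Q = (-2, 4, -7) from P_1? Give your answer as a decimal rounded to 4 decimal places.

2.6919

KL = (12, -5, 7), KM = (0, -1, 1); a normal to P_1 is KL × KM = (2, -12, -12).
Using K: P_1 has equation 2x - 12y - 12z = -14.
n·Q − d = (2)·(-2) + (-12)·(4) + (-12)·(-7) − (-14) = 46; |n| = √292.
Distance = |46| / √292 = 46/√292 ≈ 2.6919.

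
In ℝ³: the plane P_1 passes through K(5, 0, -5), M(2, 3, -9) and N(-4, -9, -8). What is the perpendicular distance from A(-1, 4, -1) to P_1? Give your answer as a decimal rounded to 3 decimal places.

KM = (-3, 3, -4), KN = (-9, -9, -3); a normal to P_1 is KM × KN = (-45, 27, 54).
Using K: P_1 has equation -45x + 27y + 54z = -495.
n·A − d = (-45)·(-1) + (27)·(4) + (54)·(-1) − (-495) = 594; |n| = √5670.
Distance = |594| / √5670 = 594/√5670 ≈ 7.889.

7.889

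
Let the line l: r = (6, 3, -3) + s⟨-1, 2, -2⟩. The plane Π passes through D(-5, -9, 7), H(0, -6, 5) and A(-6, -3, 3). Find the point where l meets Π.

(9, -3, 3)

DH = (5, 3, -2), DA = (-1, 6, -4); a normal to Π is DH × DA = (0, 22, 33).
Using D: Π has equation 22y + 33z = 33.
Substitute r = (6, 3, -3) + t(-1, 2, -2) into the plane: -33 + (-22)t = 33, so t = -3.
Intersection: (6, 3, -3) + (-3)·(-1, 2, -2) = (9, -3, 3).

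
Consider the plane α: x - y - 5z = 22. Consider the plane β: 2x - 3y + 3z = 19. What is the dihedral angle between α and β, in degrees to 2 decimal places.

65.78

cos θ = |n₁·n₂| / (|n₁||n₂|) = |-10| / (√27 · √22).
θ = arccos(0.41030) ≈ 65.78°.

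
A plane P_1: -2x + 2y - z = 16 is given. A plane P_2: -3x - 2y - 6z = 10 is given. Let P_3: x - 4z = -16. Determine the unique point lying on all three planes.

(-8, 1, 2)

Solving the 3×3 linear system -2x + 2y - z = 16, -3x - 2y - 6z = 10, x - 4z = -16 (e.g. by elimination or Cramer's rule, determinant = -54) gives (-8, 1, 2).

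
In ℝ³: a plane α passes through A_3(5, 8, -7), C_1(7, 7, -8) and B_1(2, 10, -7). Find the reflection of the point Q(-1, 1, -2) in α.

A_3C_1 = (2, -1, -1), A_3B_1 = (-3, 2, 0); a normal to α is A_3C_1 × A_3B_1 = (2, 3, 1).
Using A_3: α has equation 2x + 3y + z = 27.
λ = (n·Q − d)/|n|² = (-1 − 27)/14 = -2.
Reflection = Q − 2λn = (-1, 1, -2) − (-4)·(2, 3, 1) = (7, 13, 2).

(7, 13, 2)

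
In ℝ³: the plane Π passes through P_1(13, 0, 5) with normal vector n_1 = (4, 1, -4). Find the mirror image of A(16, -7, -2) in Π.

Π: n_1·r = n_1·P_1 gives 4x + y - 4z = 32.
λ = (n·A − d)/|n|² = (65 − 32)/33 = 1.
Reflection = A − 2λn = (16, -7, -2) − 2·(4, 1, -4) = (8, -9, 6).

(8, -9, 6)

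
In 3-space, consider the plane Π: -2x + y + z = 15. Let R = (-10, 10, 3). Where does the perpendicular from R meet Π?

Foot = R − λn with λ = (n·R − d)/|n|² = (33 − 15)/6 = 3.
Foot = (-10, 10, 3) − 3·(-2, 1, 1) = (-4, 7, 0).

(-4, 7, 0)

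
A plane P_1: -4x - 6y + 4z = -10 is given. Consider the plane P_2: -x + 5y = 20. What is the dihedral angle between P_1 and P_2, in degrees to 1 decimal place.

51.8

cos θ = |n₁·n₂| / (|n₁||n₂|) = |-26| / (√68 · √26).
θ = arccos(0.61835) ≈ 51.8°.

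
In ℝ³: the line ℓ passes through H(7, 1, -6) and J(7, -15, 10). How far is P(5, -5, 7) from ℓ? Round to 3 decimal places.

A direction vector for ℓ is J − H = (0, -16, 16).
Taking (7, 1, -6) on ℓ with direction v = (0, -16, 16): w = P − (7, 1, -6) = (-2, -6, 13), and w × v = (112, 32, 32).
Distance = |w × v| / |v| = √14592 / √512 ≈ 5.339.

5.339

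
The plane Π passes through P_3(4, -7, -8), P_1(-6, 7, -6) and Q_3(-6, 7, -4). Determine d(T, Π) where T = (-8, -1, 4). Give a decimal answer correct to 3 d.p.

P_3P_1 = (-10, 14, 2), P_3Q_3 = (-10, 14, 4); a normal to Π is P_3P_1 × P_3Q_3 = (28, 20, 0).
Using P_3: Π has equation 28x + 20y = -28.
n·T − d = (28)·(-8) + (20)·(-1) + (0)·(4) − (-28) = -216; |n| = √1184.
Distance = |-216| / √1184 = 216/√1184 ≈ 6.277.

6.277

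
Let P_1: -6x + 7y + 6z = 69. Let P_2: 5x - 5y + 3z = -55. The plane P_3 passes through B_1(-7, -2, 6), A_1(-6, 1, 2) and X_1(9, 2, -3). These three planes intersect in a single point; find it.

(-8, 3, 0)

B_1A_1 = (1, 3, -4), B_1X_1 = (16, 4, -9); a normal to P_3 is B_1A_1 × B_1X_1 = (-11, -55, -44).
Using B_1: P_3 has equation -11x - 55y - 44z = -77.
Solving the 3×3 linear system -6x + 7y + 6z = 69, 5x - 5y + 3z = -55, -11x - 55y - 44z = -77 (e.g. by elimination or Cramer's rule, determinant = -2981) gives (-8, 3, 0).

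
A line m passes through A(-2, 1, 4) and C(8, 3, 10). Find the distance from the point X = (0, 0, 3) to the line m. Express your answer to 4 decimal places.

A direction vector for m is C − A = (10, 2, 6).
Taking (-2, 1, 4) on m with direction v = (10, 2, 6): w = X − (-2, 1, 4) = (2, -1, -1), and w × v = (-4, -22, 14).
Distance = |w × v| / |v| = √696 / √140 ≈ 2.2297.

2.2297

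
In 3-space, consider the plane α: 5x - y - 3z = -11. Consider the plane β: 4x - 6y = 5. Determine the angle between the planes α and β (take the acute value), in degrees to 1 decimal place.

52.5

cos θ = |n₁·n₂| / (|n₁||n₂|) = |26| / (√35 · √52).
θ = arccos(0.60945) ≈ 52.5°.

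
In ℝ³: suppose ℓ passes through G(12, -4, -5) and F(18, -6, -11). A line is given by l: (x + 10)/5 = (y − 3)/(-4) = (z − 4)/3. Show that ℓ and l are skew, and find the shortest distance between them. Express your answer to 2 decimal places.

A direction vector for ℓ is F − G = (6, -2, -6).
l has direction (5, -4, 3) through (-10, 3, 4).
Common perpendicular direction n = (6, -2, -6) × (5, -4, 3) = (-30, -48, -14).
With w = (-10, 3, 4) − (12, -4, -5) = (-22, 7, 9), w · n = 198.
Since n ≠ 0 the lines are not parallel, and w · n = 198 ≠ 0 so they do not intersect; hence they are skew.
Distance = |w · n| / |n| = |198| / √3400 ≈ 3.40.

3.40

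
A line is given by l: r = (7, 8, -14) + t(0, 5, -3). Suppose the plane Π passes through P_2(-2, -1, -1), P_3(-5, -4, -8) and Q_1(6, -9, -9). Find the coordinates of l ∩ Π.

P_2P_3 = (-3, -3, -7), P_2Q_1 = (8, -8, -8); a normal to Π is P_2P_3 × P_2Q_1 = (-32, -80, 48).
Using P_2: Π has equation -32x - 80y + 48z = 96.
Substitute r = (7, 8, -14) + t(0, 5, -3) into the plane: -1536 + (-544)t = 96, so t = -3.
Intersection: (7, 8, -14) + (-3)·(0, 5, -3) = (7, -7, -5).

(7, -7, -5)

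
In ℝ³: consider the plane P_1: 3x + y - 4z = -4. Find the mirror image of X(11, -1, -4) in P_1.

λ = (n·X − d)/|n|² = (48 − (-4))/26 = 2.
Reflection = X − 2λn = (11, -1, -4) − 4·(3, 1, -4) = (-1, -5, 12).

(-1, -5, 12)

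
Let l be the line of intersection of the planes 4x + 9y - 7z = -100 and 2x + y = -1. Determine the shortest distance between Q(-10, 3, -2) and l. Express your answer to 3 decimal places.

18.028

Direction of l: (4, 9, -7) × (2, 1, 0) = (7, -14, -14).
A point on l: solving the two plane equations with x = 1 gives (1, -3, 11).
Taking (1, -3, 11) on l with direction v = (7, -14, -14): w = Q − (1, -3, 11) = (-11, 6, -13), and w × v = (-266, -245, 112).
Distance = |w × v| / |v| = √143325 / √441 ≈ 18.028.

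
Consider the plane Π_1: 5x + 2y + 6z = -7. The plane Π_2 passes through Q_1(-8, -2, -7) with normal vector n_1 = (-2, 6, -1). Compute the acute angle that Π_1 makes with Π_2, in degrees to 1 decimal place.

85.6

Π_2: n_1·r = n_1·Q_1 gives -2x + 6y - z = 11.
cos θ = |n₁·n₂| / (|n₁||n₂|) = |-4| / (√65 · √41).
θ = arccos(0.07748) ≈ 85.6°.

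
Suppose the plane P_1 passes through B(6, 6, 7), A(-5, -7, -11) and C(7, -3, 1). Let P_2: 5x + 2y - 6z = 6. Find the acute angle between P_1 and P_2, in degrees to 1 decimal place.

BA = (-11, -13, -18), BC = (1, -9, -6); a normal to P_1 is BA × BC = (-84, -84, 112).
Using B: P_1 has equation -84x - 84y + 112z = -224.
cos θ = |n₁·n₂| / (|n₁||n₂|) = |-1260| / (√26656 · √65).
θ = arccos(0.95723) ≈ 16.8°.

16.8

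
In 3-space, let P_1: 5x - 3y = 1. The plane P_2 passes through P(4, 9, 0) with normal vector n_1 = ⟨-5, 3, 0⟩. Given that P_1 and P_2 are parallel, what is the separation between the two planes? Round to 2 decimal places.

P_2: n_1·r = n_1·P gives -5x + 3y = 7.
Rescale P_2 by 1/(-1): 5x - 3y = -7. Then distance = |1 − (-7)| / √34 ≈ 1.37.

1.37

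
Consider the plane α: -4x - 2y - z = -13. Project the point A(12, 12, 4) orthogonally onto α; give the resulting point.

Foot = A − λn with λ = (n·A − d)/|n|² = (-76 − (-13))/21 = -3.
Foot = (12, 12, 4) − (-3)·(-4, -2, -1) = (0, 6, 1).

(0, 6, 1)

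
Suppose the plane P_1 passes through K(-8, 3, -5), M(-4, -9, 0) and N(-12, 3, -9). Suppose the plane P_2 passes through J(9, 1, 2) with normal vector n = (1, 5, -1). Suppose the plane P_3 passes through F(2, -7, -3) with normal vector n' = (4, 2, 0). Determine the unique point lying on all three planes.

(-3, 3, 0)

KM = (4, -12, 5), KN = (-4, 0, -4); a normal to P_1 is KM × KN = (48, -4, -48).
Using K: P_1 has equation 48x - 4y - 48z = -156.
P_2: n·r = n·J gives x + 5y - z = 12.
P_3: n'·r = n'·F gives 4x + 2y = -6.
Solving the 3×3 linear system 48x - 4y - 48z = -156, x + 5y - z = 12, 4x + 2y = -6 (e.g. by elimination or Cramer's rule, determinant = 976) gives (-3, 3, 0).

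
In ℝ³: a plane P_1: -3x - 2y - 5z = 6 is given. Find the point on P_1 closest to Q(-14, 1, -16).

(-5, 7, -1)

Foot = Q − λn with λ = (n·Q − d)/|n|² = (120 − 6)/38 = 3.
Foot = (-14, 1, -16) − 3·(-3, -2, -5) = (-5, 7, -1).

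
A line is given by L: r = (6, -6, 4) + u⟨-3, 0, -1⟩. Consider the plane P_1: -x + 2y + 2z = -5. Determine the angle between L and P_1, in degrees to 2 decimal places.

6.05

sin θ = |n·v| / (|n||v|) = |1| / (√9 · √10) = 0.10541.
θ ≈ 6.05°.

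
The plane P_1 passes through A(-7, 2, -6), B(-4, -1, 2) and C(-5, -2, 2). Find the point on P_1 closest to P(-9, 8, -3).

(-5, 4, -6)

AB = (3, -3, 8), AC = (2, -4, 8); a normal to P_1 is AB × AC = (8, -8, -6).
Using A: P_1 has equation 8x - 8y - 6z = -36.
Foot = P − λn with λ = (n·P − d)/|n|² = (-118 − (-36))/164 = -1/2.
Foot = (-9, 8, -3) − (-1/2)·(8, -8, -6) = (-5, 4, -6).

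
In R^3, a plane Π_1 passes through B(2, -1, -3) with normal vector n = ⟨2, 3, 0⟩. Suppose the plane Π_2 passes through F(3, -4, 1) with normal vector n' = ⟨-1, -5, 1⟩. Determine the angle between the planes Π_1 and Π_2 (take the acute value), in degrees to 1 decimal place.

Π_1: n·r = n·B gives 2x + 3y = 1.
Π_2: n'·r = n'·F gives -x - 5y + z = 18.
cos θ = |n₁·n₂| / (|n₁||n₂|) = |-17| / (√13 · √27).
θ = arccos(0.90739) ≈ 24.9°.

24.9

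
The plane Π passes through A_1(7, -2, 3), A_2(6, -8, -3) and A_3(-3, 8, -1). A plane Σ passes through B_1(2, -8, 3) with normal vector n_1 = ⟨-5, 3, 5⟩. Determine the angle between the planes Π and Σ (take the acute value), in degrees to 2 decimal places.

A_1A_2 = (-1, -6, -6), A_1A_3 = (-10, 10, -4); a normal to Π is A_1A_2 × A_1A_3 = (84, 56, -70).
Using A_1: Π has equation 84x + 56y - 70z = 266.
Σ: n_1·r = n_1·B_1 gives -5x + 3y + 5z = -19.
cos θ = |n₁·n₂| / (|n₁||n₂|) = |-602| / (√15092 · √59).
θ = arccos(0.63797) ≈ 50.36°.

50.36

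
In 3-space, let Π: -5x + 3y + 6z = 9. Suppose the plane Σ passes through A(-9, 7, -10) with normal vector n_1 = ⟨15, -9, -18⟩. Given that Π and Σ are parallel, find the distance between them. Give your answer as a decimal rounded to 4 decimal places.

0.3586

Σ: n_1·r = n_1·A gives 15x - 9y - 18z = -18.
Rescale Σ by 1/(-3): -5x + 3y + 6z = 6. Then distance = |9 − 6| / √70 ≈ 0.3586.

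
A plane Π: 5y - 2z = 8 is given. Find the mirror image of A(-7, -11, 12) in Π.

(-7, 19, 0)

λ = (n·A − d)/|n|² = (-79 − 8)/29 = -3.
Reflection = A − 2λn = (-7, -11, 12) − (-6)·(0, 5, -2) = (-7, 19, 0).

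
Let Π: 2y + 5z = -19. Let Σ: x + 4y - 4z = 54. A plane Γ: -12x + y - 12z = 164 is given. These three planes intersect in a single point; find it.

Solving the 3×3 linear system 2y + 5z = -19, x + 4y - 4z = 54, -12x + y - 12z = 164 (e.g. by elimination or Cramer's rule, determinant = 365) gives (-6, 8, -7).

(-6, 8, -7)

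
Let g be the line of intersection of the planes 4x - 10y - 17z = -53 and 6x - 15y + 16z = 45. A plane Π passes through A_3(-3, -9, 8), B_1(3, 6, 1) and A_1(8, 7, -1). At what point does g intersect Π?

Direction of g: (4, -10, -17) × (6, -15, 16) = (-415, -166, 0).
A point on g: solving the two plane equations with x = -8 gives (-8, -3, 3).
A_3B_1 = (6, 15, -7), A_3A_1 = (11, 16, -9); a normal to Π is A_3B_1 × A_3A_1 = (-23, -23, -69).
Using A_3: Π has equation -23x - 23y - 69z = -276.
Substitute r = (-8, -3, 3) + t(-415, -166, 0) into the plane: 46 + 13363t = -276, so t = -2/83.
Intersection: (-8, -3, 3) + (-2/83)·(-415, -166, 0) = (2, 1, 3).

(2, 1, 3)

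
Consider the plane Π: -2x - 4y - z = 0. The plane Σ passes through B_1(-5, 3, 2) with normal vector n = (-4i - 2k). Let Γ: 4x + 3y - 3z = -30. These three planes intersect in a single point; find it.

(-6, 2, 4)

Σ: n·r = n·B_1 gives -4x - 2z = 16.
Solving the 3×3 linear system -2x - 4y - z = 0, -4x - 2z = 16, 4x + 3y - 3z = -30 (e.g. by elimination or Cramer's rule, determinant = 80) gives (-6, 2, 4).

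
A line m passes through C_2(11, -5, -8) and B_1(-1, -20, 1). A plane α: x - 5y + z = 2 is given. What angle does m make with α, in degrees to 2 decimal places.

A direction vector for m is B_1 − C_2 = (-12, -15, 9).
sin θ = |n·v| / (|n||v|) = |72| / (√27 · √450) = 0.65320.
θ ≈ 40.78°.

40.78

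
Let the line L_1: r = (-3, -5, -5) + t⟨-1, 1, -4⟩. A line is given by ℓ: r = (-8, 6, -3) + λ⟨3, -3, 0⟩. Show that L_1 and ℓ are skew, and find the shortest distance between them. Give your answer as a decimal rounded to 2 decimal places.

4.24

Common perpendicular direction n = (-1, 1, -4) × (3, -3, 0) = (-12, -12, 0).
With w = (-8, 6, -3) − (-3, -5, -5) = (-5, 11, 2), w · n = -72.
Since n ≠ 0 the lines are not parallel, and w · n = -72 ≠ 0 so they do not intersect; hence they are skew.
Distance = |w · n| / |n| = |-72| / √288 ≈ 4.24.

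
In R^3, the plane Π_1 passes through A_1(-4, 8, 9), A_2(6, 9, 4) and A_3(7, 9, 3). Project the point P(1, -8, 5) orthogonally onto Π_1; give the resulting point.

(-2, 7, 2)

A_1A_2 = (10, 1, -5), A_1A_3 = (11, 1, -6); a normal to Π_1 is A_1A_2 × A_1A_3 = (-1, 5, -1).
Using A_1: Π_1 has equation -x + 5y - z = 35.
Foot = P − λn with λ = (n·P − d)/|n|² = (-46 − 35)/27 = -3.
Foot = (1, -8, 5) − (-3)·(-1, 5, -1) = (-2, 7, 2).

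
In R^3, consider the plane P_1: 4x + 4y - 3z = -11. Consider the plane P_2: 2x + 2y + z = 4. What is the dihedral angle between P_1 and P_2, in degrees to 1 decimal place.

cos θ = |n₁·n₂| / (|n₁||n₂|) = |13| / (√41 · √9).
θ = arccos(0.67675) ≈ 47.4°.

47.4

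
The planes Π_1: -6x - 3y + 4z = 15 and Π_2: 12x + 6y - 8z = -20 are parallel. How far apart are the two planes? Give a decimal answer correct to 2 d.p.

0.64

Rescale Π_2 by 1/(-2): -6x - 3y + 4z = 10. Then distance = |15 − 10| / √61 ≈ 0.64.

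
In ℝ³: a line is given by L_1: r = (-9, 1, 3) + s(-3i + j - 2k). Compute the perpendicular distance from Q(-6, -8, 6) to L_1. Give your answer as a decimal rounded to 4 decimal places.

7.6064

Taking (-9, 1, 3) on L_1 with direction v = (-3, 1, -2): w = Q − (-9, 1, 3) = (3, -9, 3), and w × v = (15, -3, -24).
Distance = |w × v| / |v| = √810 / √14 ≈ 7.6064.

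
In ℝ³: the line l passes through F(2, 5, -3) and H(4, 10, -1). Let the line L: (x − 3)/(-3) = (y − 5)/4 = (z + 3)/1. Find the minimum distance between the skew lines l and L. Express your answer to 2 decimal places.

0.12

A direction vector for l is H − F = (2, 5, 2).
L has direction (-3, 4, 1) through (3, 5, -3).
Common perpendicular direction n = (2, 5, 2) × (-3, 4, 1) = (-3, -8, 23).
With w = (3, 5, -3) − (2, 5, -3) = (1, 0, 0), w · n = -3.
Distance = |w · n| / |n| = |-3| / √602 ≈ 0.12.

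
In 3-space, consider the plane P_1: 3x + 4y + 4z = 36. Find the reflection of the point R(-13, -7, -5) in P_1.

λ = (n·R − d)/|n|² = (-87 − 36)/41 = -3.
Reflection = R − 2λn = (-13, -7, -5) − (-6)·(3, 4, 4) = (5, 17, 19).

(5, 17, 19)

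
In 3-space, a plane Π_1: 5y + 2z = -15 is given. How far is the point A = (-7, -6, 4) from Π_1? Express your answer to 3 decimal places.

1.300

n·A − d = (0)·(-7) + (5)·(-6) + (2)·(4) − (-15) = -7; |n| = √29.
Distance = |-7| / √29 = 7/√29 ≈ 1.300.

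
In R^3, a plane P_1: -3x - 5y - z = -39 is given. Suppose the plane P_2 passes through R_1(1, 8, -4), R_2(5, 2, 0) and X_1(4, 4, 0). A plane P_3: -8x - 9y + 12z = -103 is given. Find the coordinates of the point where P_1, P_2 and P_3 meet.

R_1R_2 = (4, -6, 4), R_1X_1 = (3, -4, 4); a normal to P_2 is R_1R_2 × R_1X_1 = (-8, -4, 2).
Using R_1: P_2 has equation -8x - 4y + 2z = -48.
Solving the 3×3 linear system -3x - 5y - z = -39, -8x - 4y + 2z = -48, -8x - 9y + 12z = -103 (e.g. by elimination or Cramer's rule, determinant = -350) gives (2, 7, -2).

(2, 7, -2)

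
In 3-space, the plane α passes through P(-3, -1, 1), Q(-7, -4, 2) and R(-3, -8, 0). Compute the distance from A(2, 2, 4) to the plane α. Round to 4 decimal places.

PQ = (-4, -3, 1), PR = (0, -7, -1); a normal to α is PQ × PR = (10, -4, 28).
Using P: α has equation 10x - 4y + 28z = 2.
n·A − d = (10)·(2) + (-4)·(2) + (28)·(4) − 2 = 122; |n| = √900.
Distance = |122| / √900 = 122/√900 ≈ 4.0667.

4.0667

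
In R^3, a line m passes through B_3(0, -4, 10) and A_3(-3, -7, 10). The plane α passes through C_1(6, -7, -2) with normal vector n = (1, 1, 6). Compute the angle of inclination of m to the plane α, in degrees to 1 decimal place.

13.3

A direction vector for m is A_3 − B_3 = (-3, -3, 0).
α: n·r = n·C_1 gives x + y + 6z = -13.
sin θ = |n·v| / (|n||v|) = |-6| / (√38 · √18) = 0.22942.
θ ≈ 13.3°.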